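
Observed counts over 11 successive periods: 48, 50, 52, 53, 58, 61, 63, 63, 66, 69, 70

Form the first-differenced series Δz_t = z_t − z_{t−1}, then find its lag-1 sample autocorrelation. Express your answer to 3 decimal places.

First differences Δz: 2, 2, 1, 5, 3, 2, 0, 3, 3, 1
Mean of differences = 2.2000
Numerator Σ(Δz_t−Δz̄)(Δz_{t+1}−Δz̄) = -2.6400
Denominator Σ(Δz_t−Δz̄)² = 17.6000
r_1(Δz) = -2.6400 / 17.6000 = -0.150

-0.150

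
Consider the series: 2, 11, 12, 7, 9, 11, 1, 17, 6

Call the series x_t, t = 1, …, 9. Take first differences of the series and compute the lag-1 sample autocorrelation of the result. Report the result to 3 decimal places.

First differences Δx: 9, 1, -5, 2, 2, -10, 16, -11
Mean of differences = 0.5000
Numerator Σ(Δx_t−Δx̄)(Δx_{t+1}−Δx̄) = -361.2500
Denominator Σ(Δx_t−Δx̄)² = 590.0000
r_1(Δx) = -361.2500 / 590.0000 = -0.612

-0.612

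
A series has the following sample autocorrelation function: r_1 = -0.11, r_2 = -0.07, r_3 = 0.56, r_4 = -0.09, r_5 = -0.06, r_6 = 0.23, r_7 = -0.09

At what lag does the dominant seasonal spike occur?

3

The largest autocorrelation is r_3 = 0.56, with a weaker echo at lag 6 (0.23); the remaining lags stay at or below -0.06.
The dominant spike at lag 3 indicates a seasonal period of 3.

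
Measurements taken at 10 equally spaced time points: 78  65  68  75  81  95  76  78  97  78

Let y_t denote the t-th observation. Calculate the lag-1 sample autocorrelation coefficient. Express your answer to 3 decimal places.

Mean ȳ = (78 + 65 + 68 + 75 + 81 + 95 + 76 + 78 + 97 + 78)/10 = 79.1000
Numerator Σ_{t=1}^{9}(y_t−ȳ)(y_{t+1}−ȳ) = 154.6900
Denominator Σ(y_t−ȳ)² = 928.9000
r_1 = 154.6900 / 928.9000 = 0.167

0.167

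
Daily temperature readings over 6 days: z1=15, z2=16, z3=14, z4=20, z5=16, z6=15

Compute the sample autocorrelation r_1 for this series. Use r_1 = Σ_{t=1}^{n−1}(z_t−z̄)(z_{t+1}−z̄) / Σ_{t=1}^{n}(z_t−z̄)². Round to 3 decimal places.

Mean z̄ = (15 + 16 + 14 + 20 + 16 + 15)/6 = 16.0000
Deviations from mean: -1.0000, 0.0000, -2.0000, 4.0000, 0.0000, -1.0000
Σ(z_t−z̄)(z_{t+1}−z̄) = (0.0000) + (0.0000) + (-8.0000) + (0.0000) + (0.0000) = -8.0000
Denominator Σ(z_t−z̄)² = 22.0000
r_1 = -8.0000 / 22.0000 = -0.364

-0.364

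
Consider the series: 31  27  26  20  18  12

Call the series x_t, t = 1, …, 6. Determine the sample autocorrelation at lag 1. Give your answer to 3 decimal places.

Mean x̄ = (31 + 27 + 26 + 20 + 18 + 12)/6 = 22.3333
Numerator Σ_{t=1}^{5}(x_t−x̄)(x_{t+1}−x̄) = 103.8889
Denominator Σ(x_t−x̄)² = 241.3333
r_1 = 103.8889 / 241.3333 = 0.430

0.430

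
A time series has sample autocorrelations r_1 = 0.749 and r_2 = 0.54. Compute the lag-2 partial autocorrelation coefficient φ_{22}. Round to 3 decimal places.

φ_{22} = (r_2 − r_1²) / (1 − r_1²)
r_1² = (0.749)² = 0.561001
Numerator = 0.54 − 0.5610 = -0.0210; denominator = 1 − 0.5610 = 0.4390
φ_{22} = -0.0210 / 0.4390 = -0.048

-0.048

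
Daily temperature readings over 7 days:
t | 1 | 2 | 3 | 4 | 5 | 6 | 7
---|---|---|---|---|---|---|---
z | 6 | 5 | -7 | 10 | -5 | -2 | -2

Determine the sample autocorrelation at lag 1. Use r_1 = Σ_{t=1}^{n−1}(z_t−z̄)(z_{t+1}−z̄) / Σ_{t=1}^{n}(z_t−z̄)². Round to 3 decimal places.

-0.469

Mean z̄ = (6 + 5 − 7 + 10 − 5 − 2 − 2)/7 = 0.7143
Deviations from mean: 5.2857, 4.2857, -7.7143, 9.2857, -5.7143, -2.7143, -2.7143
Σ(z_t−z̄)(z_{t+1}−z̄) = (22.6531) + (-33.0612) + (-71.6327) + (-53.0612) + (15.5102) + (7.3673) = -112.2245
Denominator Σ(z_t−z̄)² = 239.4286
r_1 = -112.2245 / 239.4286 = -0.469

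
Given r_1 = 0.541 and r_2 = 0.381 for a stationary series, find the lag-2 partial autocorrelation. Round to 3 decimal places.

φ_{22} = (r_2 − r_1²) / (1 − r_1²)
r_1² = (0.541)² = 0.292681
Numerator = 0.381 − 0.2927 = 0.0883; denominator = 1 − 0.2927 = 0.7073
φ_{22} = 0.0883 / 0.7073 = 0.125

0.125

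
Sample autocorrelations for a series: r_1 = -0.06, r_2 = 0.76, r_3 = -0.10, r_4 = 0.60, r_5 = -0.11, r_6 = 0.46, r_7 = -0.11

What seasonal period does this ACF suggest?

The largest autocorrelation is r_2 = 0.76, with weaker echoes at lags 4 (0.60) and 6 (0.46); the remaining lags stay at or below -0.06.
The dominant spike at lag 2 indicates a seasonal period of 2.

2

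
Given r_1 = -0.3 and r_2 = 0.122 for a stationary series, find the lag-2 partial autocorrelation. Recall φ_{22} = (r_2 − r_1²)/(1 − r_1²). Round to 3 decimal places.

φ_{22} = (r_2 − r_1²) / (1 − r_1²)
r_1² = (-0.3)² = 0.09
Numerator = 0.122 − 0.0900 = 0.0320; denominator = 1 − 0.0900 = 0.9100
φ_{22} = 0.0320 / 0.9100 = 0.035

0.035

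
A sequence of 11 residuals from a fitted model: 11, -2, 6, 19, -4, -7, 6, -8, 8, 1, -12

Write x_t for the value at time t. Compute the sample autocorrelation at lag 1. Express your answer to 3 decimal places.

-0.184

Mean x̄ = (11 − 2 + 6 + 19 − 4 − 7 + 6 − 8 + 8 + 1 − 12)/11 = 1.6364
Numerator Σ_{t=1}^{10}(x_t−x̄)(x_{t+1}−x̄) = -159.7686
Denominator Σ(x_t−x̄)² = 866.5455
r_1 = -159.7686 / 866.5455 = -0.184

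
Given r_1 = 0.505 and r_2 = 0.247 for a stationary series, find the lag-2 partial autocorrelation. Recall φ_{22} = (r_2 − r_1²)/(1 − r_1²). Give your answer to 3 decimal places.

φ_{22} = (r_2 − r_1²) / (1 − r_1²)
r_1² = (0.505)² = 0.255025
Numerator = 0.247 − 0.2550 = -0.0080; denominator = 1 − 0.2550 = 0.7450
φ_{22} = -0.0080 / 0.7450 = -0.011

-0.011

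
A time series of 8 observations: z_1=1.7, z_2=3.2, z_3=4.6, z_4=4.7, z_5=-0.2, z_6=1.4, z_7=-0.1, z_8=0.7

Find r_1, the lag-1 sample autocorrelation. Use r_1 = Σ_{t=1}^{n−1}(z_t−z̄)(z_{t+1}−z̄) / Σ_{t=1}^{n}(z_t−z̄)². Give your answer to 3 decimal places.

Mean z̄ = (1.7 + 3.2 + 4.6 + 4.7 − 0.2 + 1.4 − 0.1 + 0.7)/8 = 2.0000
Deviations from mean: -0.3000, 1.2000, 2.6000, 2.7000, -2.2000, -0.6000, -2.1000, -1.3000
Σ(z_t−z̄)(z_{t+1}−z̄) = (-0.3600) + (3.1200) + (7.0200) + (-5.9400) + (1.3200) + (1.2600) + (2.7300) = 9.1500
Denominator Σ(z_t−z̄)² = 26.8800
r_1 = 9.1500 / 26.8800 = 0.340

0.340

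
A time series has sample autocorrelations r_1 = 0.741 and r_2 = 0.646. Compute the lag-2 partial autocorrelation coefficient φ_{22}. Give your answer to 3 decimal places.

φ_{22} = (r_2 − r_1²) / (1 − r_1²)
r_1² = (0.741)² = 0.549081
Numerator = 0.646 − 0.5491 = 0.0969; denominator = 1 − 0.5491 = 0.4509
φ_{22} = 0.0969 / 0.4509 = 0.215

0.215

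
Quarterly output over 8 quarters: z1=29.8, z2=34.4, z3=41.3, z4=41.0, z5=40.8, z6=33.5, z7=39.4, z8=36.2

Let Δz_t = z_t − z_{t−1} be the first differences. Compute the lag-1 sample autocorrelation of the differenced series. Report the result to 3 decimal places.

First differences Δz: 4.6, 6.9, -0.3, -0.2, -7.3, 5.9, -3.2
Mean of differences = 0.9143
Numerator Σ(Δz_t−Δz̄)(Δz_{t+1}−Δz̄) = -36.1673
Denominator Σ(Δz_t−Δz̄)² = 161.3886
r_1(Δz) = -36.1673 / 161.3886 = -0.224

-0.224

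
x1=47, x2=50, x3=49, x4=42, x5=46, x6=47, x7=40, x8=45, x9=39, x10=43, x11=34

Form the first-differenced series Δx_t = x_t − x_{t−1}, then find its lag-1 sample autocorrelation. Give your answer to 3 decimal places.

First differences Δx: 3, -1, -7, 4, 1, -7, 5, -6, 4, -9
Mean of differences = -1.3000
Numerator Σ(Δx_t−Δx̄)(Δx_{t+1}−Δx̄) = -162.7900
Denominator Σ(Δx_t−Δx̄)² = 266.1000
r_1(Δx) = -162.7900 / 266.1000 = -0.612

-0.612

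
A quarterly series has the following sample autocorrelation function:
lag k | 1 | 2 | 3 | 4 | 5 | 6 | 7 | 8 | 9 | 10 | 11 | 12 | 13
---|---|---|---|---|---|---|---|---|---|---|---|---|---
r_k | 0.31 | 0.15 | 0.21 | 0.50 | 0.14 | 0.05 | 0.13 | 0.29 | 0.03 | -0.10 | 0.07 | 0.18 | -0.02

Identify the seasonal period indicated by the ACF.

4

The largest autocorrelation is r_4 = 0.50; the remaining lags stay at or below 0.31. The elevated value at lag 1 (0.31), dropping to 0.15 at lag 2, reflects decaying short-term dependence rather than seasonality.
The dominant spike at lag 4 indicates a seasonal period of 4.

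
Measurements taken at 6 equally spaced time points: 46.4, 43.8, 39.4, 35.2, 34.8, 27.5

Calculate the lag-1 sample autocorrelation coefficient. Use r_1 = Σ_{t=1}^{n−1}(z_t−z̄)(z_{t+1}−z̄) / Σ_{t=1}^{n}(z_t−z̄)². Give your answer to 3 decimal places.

0.408

Mean z̄ = (46.4 + 43.8 + 39.4 + 35.2 + 34.8 + 27.5)/6 = 37.8500
Deviations from mean: 8.5500, 5.9500, 1.5500, -2.6500, -3.0500, -10.3500
Numerator Σ_{t=1}^{5}(z_t−z̄)(z_{t+1}−z̄) = 95.6375
Denominator Σ(z_t−z̄)² = 234.3550
r_1 = 95.6375 / 234.3550 = 0.408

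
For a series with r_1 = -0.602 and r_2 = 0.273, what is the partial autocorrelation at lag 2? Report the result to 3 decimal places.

φ_{22} = (r_2 − r_1²) / (1 − r_1²)
r_1² = (-0.602)² = 0.362404
Numerator = 0.273 − 0.3624 = -0.0894; denominator = 1 − 0.3624 = 0.6376
φ_{22} = -0.0894 / 0.6376 = -0.140

-0.140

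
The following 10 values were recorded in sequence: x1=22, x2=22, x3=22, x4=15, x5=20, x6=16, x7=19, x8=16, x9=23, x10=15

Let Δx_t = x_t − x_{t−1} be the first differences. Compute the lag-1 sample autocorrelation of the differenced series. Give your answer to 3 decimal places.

-0.709

First differences Δx: 0, 0, -7, 5, -4, 3, -3, 7, -8
Mean of differences = -0.7778
Numerator Σ(Δx_t−Δx̄)(Δx_{t+1}−Δx̄) = -152.8272
Denominator Σ(Δx_t−Δx̄)² = 215.5556
r_1(Δx) = -152.8272 / 215.5556 = -0.709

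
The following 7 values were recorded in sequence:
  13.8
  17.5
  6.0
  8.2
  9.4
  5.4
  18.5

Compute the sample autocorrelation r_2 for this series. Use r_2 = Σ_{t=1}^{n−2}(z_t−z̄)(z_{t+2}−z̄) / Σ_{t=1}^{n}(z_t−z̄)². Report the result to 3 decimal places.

Mean z̄ = (13.8 + 17.5 + 6.0 + 8.2 + 9.4 + 5.4 + 18.5)/7 = 11.2571
Deviations from mean: 2.5429, 6.2429, -5.2571, -3.0571, -1.8571, -5.8571, 7.2429
Σ(z_t−z̄)(z_{t+2}−z̄) = (-13.3682) + (-19.0853) + (9.7633) + (17.9061) + (-13.4510) = -18.2351
Denominator Σ(z_t−z̄)² = 172.6371
r_2 = -18.2351 / 172.6371 = -0.106

-0.106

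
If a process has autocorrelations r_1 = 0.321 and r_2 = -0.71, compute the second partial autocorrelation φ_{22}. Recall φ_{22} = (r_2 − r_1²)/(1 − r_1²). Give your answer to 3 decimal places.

-0.906

φ_{22} = (r_2 − r_1²) / (1 − r_1²)
r_1² = (0.321)² = 0.103041
Numerator = -0.71 − 0.1030 = -0.8130; denominator = 1 − 0.1030 = 0.8970
φ_{22} = -0.8130 / 0.8970 = -0.906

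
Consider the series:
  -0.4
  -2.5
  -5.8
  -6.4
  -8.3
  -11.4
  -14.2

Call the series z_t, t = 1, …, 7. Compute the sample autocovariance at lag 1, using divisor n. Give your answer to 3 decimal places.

10.349

Mean z̄ = (-0.4 − 2.5 − 5.8 − 6.4 − 8.3 − 11.4 − 14.2)/7 = -7.0000
Deviations: 6.6000, 4.5000, 1.2000, 0.6000, -1.3000, -4.4000, -7.2000
Σ_{t=1}^{6}(z_t−z̄)(z_{t+1}−z̄) = 72.4400
γ_1 = 72.4400 / 7 = 10.349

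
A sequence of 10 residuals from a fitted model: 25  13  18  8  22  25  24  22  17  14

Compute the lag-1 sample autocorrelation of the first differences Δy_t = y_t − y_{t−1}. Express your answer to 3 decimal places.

First differences Δy: -12, 5, -10, 14, 3, -1, -2, -5, -3
Mean of differences = -1.2222
Numerator Σ(Δy_t−Δȳ)(Δy_{t+1}−Δȳ) = -180.6049
Denominator Σ(Δy_t−Δȳ)² = 499.5556
r_1(Δy) = -180.6049 / 499.5556 = -0.362

-0.362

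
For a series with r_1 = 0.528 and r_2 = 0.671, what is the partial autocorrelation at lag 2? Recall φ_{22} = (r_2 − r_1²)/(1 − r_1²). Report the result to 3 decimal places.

φ_{22} = (r_2 − r_1²) / (1 − r_1²)
r_1² = (0.528)² = 0.278784
Numerator = 0.671 − 0.2788 = 0.3922; denominator = 1 − 0.2788 = 0.7212
φ_{22} = 0.3922 / 0.7212 = 0.544

0.544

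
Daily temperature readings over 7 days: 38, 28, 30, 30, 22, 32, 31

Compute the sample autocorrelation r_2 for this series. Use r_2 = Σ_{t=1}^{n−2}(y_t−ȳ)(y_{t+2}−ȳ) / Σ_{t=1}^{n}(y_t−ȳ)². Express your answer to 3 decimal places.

-0.050

Mean ȳ = (38 + 28 + 30 + 30 + 22 + 32 + 31)/7 = 30.1429
Deviations from mean: 7.8571, -2.1429, -0.1429, -0.1429, -8.1429, 1.8571, 0.8571
Σ(y_t−ȳ)(y_{t+2}−ȳ) = (-1.1224) + (0.3061) + (1.1633) + (-0.2653) + (-6.9796) = -6.8980
Denominator Σ(y_t−ȳ)² = 136.8571
r_2 = -6.8980 / 136.8571 = -0.050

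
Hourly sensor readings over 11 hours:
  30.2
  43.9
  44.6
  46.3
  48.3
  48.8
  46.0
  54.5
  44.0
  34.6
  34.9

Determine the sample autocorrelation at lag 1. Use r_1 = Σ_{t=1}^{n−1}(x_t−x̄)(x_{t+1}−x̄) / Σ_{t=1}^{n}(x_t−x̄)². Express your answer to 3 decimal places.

0.309

Mean x̄ = (30.2 + 43.9 + 44.6 + 46.3 + 48.3 + 48.8 + 46.0 + 54.5 + 44.0 + 34.6 + 34.9)/11 = 43.2818
Numerator Σ_{t=1}^{10}(x_t−x̄)(x_{t+1}−x̄) = 159.6269
Denominator Σ(x_t−x̄)² = 517.3764
r_1 = 159.6269 / 517.3764 = 0.309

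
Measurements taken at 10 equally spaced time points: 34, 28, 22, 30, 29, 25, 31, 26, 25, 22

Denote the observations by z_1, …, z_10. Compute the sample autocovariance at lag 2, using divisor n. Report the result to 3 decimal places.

Mean z̄ = (34 + 28 + 22 + 30 + 29 + 25 + 31 + 26 + 25 + 22)/10 = 27.2000
Σ_{t=1}^{8}(z_t−z̄)(z_{t+2}−z̄) = -41.2800
γ_2 = -41.2800 / 10 = -4.128

-4.128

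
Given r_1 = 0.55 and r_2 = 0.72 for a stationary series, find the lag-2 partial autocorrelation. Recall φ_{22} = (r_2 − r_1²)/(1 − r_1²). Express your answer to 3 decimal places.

0.599

φ_{22} = (r_2 − r_1²) / (1 − r_1²)
r_1² = (0.55)² = 0.3025
Numerator = 0.72 − 0.3025 = 0.4175; denominator = 1 − 0.3025 = 0.6975
φ_{22} = 0.4175 / 0.6975 = 0.599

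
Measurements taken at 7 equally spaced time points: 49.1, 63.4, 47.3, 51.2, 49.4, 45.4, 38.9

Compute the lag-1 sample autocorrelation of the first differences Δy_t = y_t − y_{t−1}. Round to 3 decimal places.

-0.574

First differences Δy: 14.3, -16.1, 3.9, -1.8, -4.0, -6.5
Mean of differences = -1.7000
Numerator Σ(Δy_t−Δȳ)(Δy_{t+1}−Δȳ) = -300.3300
Denominator Σ(Δy_t−Δȳ)² = 523.0600
r_1(Δy) = -300.3300 / 523.0600 = -0.574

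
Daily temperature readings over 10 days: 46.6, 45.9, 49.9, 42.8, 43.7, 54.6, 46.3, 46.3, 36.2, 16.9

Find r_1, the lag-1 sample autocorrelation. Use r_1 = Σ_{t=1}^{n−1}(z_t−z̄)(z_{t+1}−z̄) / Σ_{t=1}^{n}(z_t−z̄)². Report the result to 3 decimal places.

0.255

Mean z̄ = (46.6 + 45.9 + 49.9 + 42.8 + 43.7 + 54.6 + 46.3 + 46.3 + 36.2 + 16.9)/10 = 42.9200
Numerator Σ_{t=1}^{9}(z_t−z̄)(z_{t+1}−z̄) = 242.9896
Denominator Σ(z_t−z̄)² = 953.2360
r_1 = 242.9896 / 953.2360 = 0.255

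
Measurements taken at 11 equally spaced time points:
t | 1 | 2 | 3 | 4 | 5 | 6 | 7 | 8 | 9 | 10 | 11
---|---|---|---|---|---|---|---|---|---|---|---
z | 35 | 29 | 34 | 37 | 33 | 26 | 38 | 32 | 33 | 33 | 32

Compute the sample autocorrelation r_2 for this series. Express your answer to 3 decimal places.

-0.309

Mean z̄ = (35 + 29 + 34 + 37 + 33 + 26 + 38 + 32 + 33 + 33 + 32)/11 = 32.9091
Numerator Σ_{t=1}^{9}(z_t−z̄)(z_{t+2}−z̄) = -34.8347
Denominator Σ(z_t−z̄)² = 112.9091
r_2 = -34.8347 / 112.9091 = -0.309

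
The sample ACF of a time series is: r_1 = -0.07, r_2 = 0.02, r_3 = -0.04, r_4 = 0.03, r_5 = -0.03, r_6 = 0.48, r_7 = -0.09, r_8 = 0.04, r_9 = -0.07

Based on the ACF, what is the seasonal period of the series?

6

The largest autocorrelation is r_6 = 0.48; the remaining lags stay at or below 0.04.
The dominant spike at lag 6 indicates a seasonal period of 6.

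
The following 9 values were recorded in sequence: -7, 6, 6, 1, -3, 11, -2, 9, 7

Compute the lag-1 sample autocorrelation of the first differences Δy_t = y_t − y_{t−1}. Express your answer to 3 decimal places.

First differences Δy: 13, 0, -5, -4, 14, -13, 11, -2
Mean of differences = 1.7500
Numerator Σ(Δy_t−Δȳ)(Δy_{t+1}−Δȳ) = -391.3125
Denominator Σ(Δy_t−Δȳ)² = 675.5000
r_1(Δy) = -391.3125 / 675.5000 = -0.579

-0.579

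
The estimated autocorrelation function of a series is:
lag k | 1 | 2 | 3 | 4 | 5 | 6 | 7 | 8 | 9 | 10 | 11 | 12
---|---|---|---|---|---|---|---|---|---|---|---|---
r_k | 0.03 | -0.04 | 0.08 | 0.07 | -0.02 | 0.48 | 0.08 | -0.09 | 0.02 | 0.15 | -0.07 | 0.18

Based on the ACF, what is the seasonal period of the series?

The largest autocorrelation is r_6 = 0.48, with a weaker echo at lag 12 (0.18); the remaining lags stay at or below 0.15.
The dominant spike at lag 6 indicates a seasonal period of 6.

6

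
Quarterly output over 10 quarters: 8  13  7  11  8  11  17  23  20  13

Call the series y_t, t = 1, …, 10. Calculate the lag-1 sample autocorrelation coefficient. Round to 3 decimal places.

Mean ȳ = (8 + 13 + 7 + 11 + 8 + 11 + 17 + 23 + 20 + 13)/10 = 13.1000
Numerator Σ_{t=1}^{9}(y_t−ȳ)(y_{t+1}−ȳ) = 133.3900
Denominator Σ(y_t−ȳ)² = 258.9000
r_1 = 133.3900 / 258.9000 = 0.515

0.515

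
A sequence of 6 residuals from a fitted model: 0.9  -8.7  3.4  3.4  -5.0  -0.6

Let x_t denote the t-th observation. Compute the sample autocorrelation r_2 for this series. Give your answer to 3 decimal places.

-0.344

Mean x̄ = (0.9 − 8.7 + 3.4 + 3.4 − 5.0 − 0.6)/6 = -1.1000
Deviations from mean: 2.0000, -7.6000, 4.5000, 4.5000, -3.9000, 0.5000
Numerator Σ_{t=1}^{4}(x_t−x̄)(x_{t+2}−x̄) = -40.5000
Denominator Σ(x_t−x̄)² = 117.7200
r_2 = -40.5000 / 117.7200 = -0.344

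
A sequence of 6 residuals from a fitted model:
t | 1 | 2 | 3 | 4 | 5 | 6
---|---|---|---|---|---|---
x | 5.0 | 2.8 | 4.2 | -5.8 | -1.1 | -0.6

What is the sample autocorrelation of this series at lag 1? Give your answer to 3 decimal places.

0.095

Mean x̄ = (5.0 + 2.8 + 4.2 − 5.8 − 1.1 − 0.6)/6 = 0.7500
Deviations from mean: 4.2500, 2.0500, 3.4500, -6.5500, -1.8500, -1.3500
Σ(x_t−x̄)(x_{t+1}−x̄) = (8.7125) + (7.0725) + (-22.5975) + (12.1175) + (2.4975) = 7.8025
Denominator Σ(x_t−x̄)² = 82.3150
r_1 = 7.8025 / 82.3150 = 0.095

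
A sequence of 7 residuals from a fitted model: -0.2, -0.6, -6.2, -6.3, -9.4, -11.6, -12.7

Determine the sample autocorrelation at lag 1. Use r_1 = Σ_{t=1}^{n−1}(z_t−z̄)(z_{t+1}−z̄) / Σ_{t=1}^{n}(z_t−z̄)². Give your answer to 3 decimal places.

0.574

Mean z̄ = (-0.2 − 0.6 − 6.2 − 6.3 − 9.4 − 11.6 − 12.7)/7 = -6.7143
Deviations from mean: 6.5143, 6.1143, 0.5143, 0.4143, -2.6857, -4.8857, -5.9857
Numerator Σ_{t=1}^{6}(z_t−z̄)(z_{t+1}−z̄) = 84.4412
Denominator Σ(z_t−z̄)² = 147.1686
r_1 = 84.4412 / 147.1686 = 0.574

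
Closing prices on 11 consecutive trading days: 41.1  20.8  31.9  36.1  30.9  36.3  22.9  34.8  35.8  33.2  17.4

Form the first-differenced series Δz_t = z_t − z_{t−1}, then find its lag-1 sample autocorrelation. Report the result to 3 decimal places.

First differences Δz: -20.3, 11.1, 4.2, -5.2, 5.4, -13.4, 11.9, 1.0, -2.6, -15.8
Mean of differences = -2.3700
Numerator Σ(Δz_t−Δz̄)(Δz_{t+1}−Δz̄) = -386.2989
Denominator Σ(Δz_t−Δz̄)² = 1131.5410
r_1(Δz) = -386.2989 / 1131.5410 = -0.341

-0.341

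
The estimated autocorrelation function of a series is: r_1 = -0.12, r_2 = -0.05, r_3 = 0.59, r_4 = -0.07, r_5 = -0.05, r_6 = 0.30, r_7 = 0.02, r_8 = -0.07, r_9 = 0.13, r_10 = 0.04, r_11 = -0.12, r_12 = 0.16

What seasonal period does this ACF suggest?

The largest autocorrelation is r_3 = 0.59, with weaker echoes at lags 6 (0.30) and 12 (0.16); the remaining lags stay at or below 0.13.
The dominant spike at lag 3 indicates a seasonal period of 3.

3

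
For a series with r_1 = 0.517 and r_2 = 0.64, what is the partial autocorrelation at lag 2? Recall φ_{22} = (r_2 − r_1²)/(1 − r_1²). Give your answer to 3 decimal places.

0.509

φ_{22} = (r_2 − r_1²) / (1 − r_1²)
r_1² = (0.517)² = 0.267289
Numerator = 0.64 − 0.2673 = 0.3727; denominator = 1 − 0.2673 = 0.7327
φ_{22} = 0.3727 / 0.7327 = 0.509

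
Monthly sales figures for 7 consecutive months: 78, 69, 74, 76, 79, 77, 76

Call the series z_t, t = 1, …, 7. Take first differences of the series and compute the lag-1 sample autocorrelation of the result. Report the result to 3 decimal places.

First differences Δz: -9, 5, 2, 3, -2, -1
Mean of differences = -0.3333
Numerator Σ(Δz_t−Δz̄)(Δz_{t+1}−Δz̄) = -30.4444
Denominator Σ(Δz_t−Δz̄)² = 123.3333
r_1(Δz) = -30.4444 / 123.3333 = -0.247

-0.247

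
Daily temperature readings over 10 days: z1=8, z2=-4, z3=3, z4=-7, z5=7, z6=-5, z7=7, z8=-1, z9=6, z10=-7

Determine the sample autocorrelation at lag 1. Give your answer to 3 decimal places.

-0.712

Mean z̄ = (8 − 4 + 3 − 7 + 7 − 5 + 7 − 1 + 6 − 7)/10 = 0.7000
Numerator Σ_{t=1}^{9}(z_t−z̄)(z_{t+1}−z̄) = -243.6900
Denominator Σ(z_t−z̄)² = 342.1000
r_1 = -243.6900 / 342.1000 = -0.712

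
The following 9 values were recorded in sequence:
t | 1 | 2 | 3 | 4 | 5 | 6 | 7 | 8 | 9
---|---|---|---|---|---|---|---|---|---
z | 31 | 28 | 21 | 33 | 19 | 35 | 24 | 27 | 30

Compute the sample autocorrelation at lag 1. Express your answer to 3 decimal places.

-0.746

Mean z̄ = (31 + 28 + 21 + 33 + 19 + 35 + 24 + 27 + 30)/9 = 27.5556
Numerator Σ_{t=1}^{8}(z_t−z̄)(z_{t+1}−z̄) = -173.1975
Denominator Σ(z_t−z̄)² = 232.2222
r_1 = -173.1975 / 232.2222 = -0.746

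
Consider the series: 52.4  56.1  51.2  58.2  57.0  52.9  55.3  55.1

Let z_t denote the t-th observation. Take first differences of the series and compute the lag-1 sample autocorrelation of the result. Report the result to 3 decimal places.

-0.602

First differences Δz: 3.7, -4.9, 7.0, -1.2, -4.1, 2.4, -0.2
Mean of differences = 0.3857
Numerator Σ(Δz_t−Δz̄)(Δz_{t+1}−Δz̄) = -66.0702
Denominator Σ(Δz_t−Δz̄)² = 109.7086
r_1(Δz) = -66.0702 / 109.7086 = -0.602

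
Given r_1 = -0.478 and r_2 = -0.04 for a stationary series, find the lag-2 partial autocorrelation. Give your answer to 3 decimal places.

-0.348

φ_{22} = (r_2 − r_1²) / (1 − r_1²)
r_1² = (-0.478)² = 0.228484
Numerator = -0.04 − 0.2285 = -0.2685; denominator = 1 − 0.2285 = 0.7715
φ_{22} = -0.2685 / 0.7715 = -0.348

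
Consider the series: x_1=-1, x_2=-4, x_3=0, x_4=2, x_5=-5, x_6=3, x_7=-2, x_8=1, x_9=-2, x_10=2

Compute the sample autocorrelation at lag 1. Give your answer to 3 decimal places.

-0.614

Mean x̄ = (-1 − 4 + 0 + 2 − 5 + 3 − 2 + 1 − 2 + 2)/10 = -0.6000
Numerator Σ_{t=1}^{9}(x_t−x̄)(x_{t+1}−x̄) = -39.5600
Denominator Σ(x_t−x̄)² = 64.4000
r_1 = -39.5600 / 64.4000 = -0.614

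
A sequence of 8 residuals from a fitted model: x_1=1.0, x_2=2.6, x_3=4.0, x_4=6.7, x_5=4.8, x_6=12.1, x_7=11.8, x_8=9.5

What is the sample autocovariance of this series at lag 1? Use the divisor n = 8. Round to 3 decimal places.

8.279

Mean x̄ = (1.0 + 2.6 + 4.0 + 6.7 + 4.8 + 12.1 + 11.8 + 9.5)/8 = 6.5625
Σ_{t=1}^{7}(x_t−x̄)(x_{t+1}−x̄) = 66.2286
γ_1 = 66.2286 / 8 = 8.279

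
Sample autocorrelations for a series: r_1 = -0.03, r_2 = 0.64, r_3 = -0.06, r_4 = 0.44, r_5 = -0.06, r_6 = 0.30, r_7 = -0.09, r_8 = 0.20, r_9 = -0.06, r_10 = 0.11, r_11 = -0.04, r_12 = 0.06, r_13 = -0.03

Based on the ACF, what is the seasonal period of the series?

The largest autocorrelation is r_2 = 0.64, with weaker echoes at lags 4 (0.44), 6 (0.30) and 8 (0.20); the remaining lags stay at or below 0.11.
The dominant spike at lag 2 indicates a seasonal period of 2.

2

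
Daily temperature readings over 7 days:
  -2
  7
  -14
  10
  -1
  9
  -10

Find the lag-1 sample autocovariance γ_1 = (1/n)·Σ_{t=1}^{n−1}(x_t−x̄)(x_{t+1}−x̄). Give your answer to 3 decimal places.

-51.350

Mean x̄ = (-2 + 7 − 14 + 10 − 1 + 9 − 10)/7 = -0.1429
Deviations: -1.8571, 7.1429, -13.8571, 10.1429, -0.8571, 9.1429, -9.8571
Σ_{t=1}^{6}(x_t−x̄)(x_{t+1}−x̄) = -359.4490
γ_1 = -359.4490 / 7 = -51.350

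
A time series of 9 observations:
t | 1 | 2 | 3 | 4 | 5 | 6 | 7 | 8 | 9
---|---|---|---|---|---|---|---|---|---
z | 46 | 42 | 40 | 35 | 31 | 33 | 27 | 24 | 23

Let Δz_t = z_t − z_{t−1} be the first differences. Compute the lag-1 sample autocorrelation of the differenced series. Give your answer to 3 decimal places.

First differences Δz: -4, -2, -5, -4, 2, -6, -3, -1
Mean of differences = -2.8750
Numerator Σ(Δz_t−Δz̄)(Δz_{t+1}−Δz̄) = -21.0156
Denominator Σ(Δz_t−Δz̄)² = 44.8750
r_1(Δz) = -21.0156 / 44.8750 = -0.468

-0.468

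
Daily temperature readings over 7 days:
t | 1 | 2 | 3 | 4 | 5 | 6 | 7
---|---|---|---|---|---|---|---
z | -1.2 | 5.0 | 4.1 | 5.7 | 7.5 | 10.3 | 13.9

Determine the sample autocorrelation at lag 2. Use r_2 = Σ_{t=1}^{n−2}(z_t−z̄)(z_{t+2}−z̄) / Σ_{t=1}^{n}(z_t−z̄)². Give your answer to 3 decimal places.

Mean z̄ = (-1.2 + 5.0 + 4.1 + 5.7 + 7.5 + 10.3 + 13.9)/7 = 6.4714
Deviations from mean: -7.6714, -1.4714, -2.3714, -0.7714, 1.0286, 3.8286, 7.4286
Numerator Σ_{t=1}^{5}(z_t−z̄)(z_{t+2}−z̄) = 21.5755
Denominator Σ(z_t−z̄)² = 138.1343
r_2 = 21.5755 / 138.1343 = 0.156

0.156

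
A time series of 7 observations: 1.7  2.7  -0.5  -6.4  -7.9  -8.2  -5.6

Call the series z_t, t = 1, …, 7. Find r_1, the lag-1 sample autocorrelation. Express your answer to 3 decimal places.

0.665

Mean z̄ = (1.7 + 2.7 − 0.5 − 6.4 − 7.9 − 8.2 − 5.6)/7 = -3.4571
Deviations from mean: 5.1571, 6.1571, 2.9571, -2.9429, -4.4429, -4.7429, -2.1429
Σ(z_t−z̄)(z_{t+1}−z̄) = (31.7533) + (18.2076) + (-8.7024) + (13.0747) + (21.0718) + (10.1633) = 85.5682
Denominator Σ(z_t−z̄)² = 128.7371
r_1 = 85.5682 / 128.7371 = 0.665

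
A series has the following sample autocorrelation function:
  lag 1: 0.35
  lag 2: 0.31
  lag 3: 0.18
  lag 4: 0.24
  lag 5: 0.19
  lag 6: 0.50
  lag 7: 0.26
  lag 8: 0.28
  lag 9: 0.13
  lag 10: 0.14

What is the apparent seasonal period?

The largest autocorrelation is r_6 = 0.50; the remaining lags stay at or below 0.35. The elevated value at lag 1 (0.35), dropping to 0.31 at lag 2, reflects decaying short-term dependence rather than seasonality.
The dominant spike at lag 6 indicates a seasonal period of 6.

6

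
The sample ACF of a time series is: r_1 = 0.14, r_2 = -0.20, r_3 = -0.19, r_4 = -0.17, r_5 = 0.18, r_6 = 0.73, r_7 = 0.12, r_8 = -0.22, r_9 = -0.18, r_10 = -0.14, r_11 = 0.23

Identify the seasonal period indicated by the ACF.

6

The largest autocorrelation is r_6 = 0.73; the remaining lags stay at or below 0.23.
The dominant spike at lag 6 indicates a seasonal period of 6.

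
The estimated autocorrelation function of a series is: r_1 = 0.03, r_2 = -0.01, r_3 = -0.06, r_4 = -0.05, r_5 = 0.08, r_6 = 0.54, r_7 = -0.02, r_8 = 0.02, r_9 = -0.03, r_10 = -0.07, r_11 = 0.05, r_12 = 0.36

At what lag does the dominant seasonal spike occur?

The largest autocorrelation is r_6 = 0.54, with a weaker echo at lag 12 (0.36); the remaining lags stay at or below 0.08.
The dominant spike at lag 6 indicates a seasonal period of 6.

6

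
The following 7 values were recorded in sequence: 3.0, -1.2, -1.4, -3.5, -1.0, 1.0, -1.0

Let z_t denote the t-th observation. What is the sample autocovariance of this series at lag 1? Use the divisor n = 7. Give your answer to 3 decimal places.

0.081

Mean z̄ = (3.0 − 1.2 − 1.4 − 3.5 − 1.0 + 1.0 − 1.0)/7 = -0.5857
Σ_{t=1}^{6}(z_t−z̄)(z_{t+1}−z̄) = 0.5641
γ_1 = 0.5641 / 7 = 0.081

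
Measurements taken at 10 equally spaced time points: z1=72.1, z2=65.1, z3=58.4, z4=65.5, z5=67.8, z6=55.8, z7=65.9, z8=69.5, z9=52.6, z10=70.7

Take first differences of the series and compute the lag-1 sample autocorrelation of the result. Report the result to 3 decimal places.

First differences Δz: -7.0, -6.7, 7.1, 2.3, -12.0, 10.1, 3.6, -16.9, 18.1
Mean of differences = -0.1556
Numerator Σ(Δz_t−Δz̄)(Δz_{t+1}−Δz̄) = -465.4786
Denominator Σ(Δz_t−Δz̄)² = 1021.5622
r_1(Δz) = -465.4786 / 1021.5622 = -0.456

-0.456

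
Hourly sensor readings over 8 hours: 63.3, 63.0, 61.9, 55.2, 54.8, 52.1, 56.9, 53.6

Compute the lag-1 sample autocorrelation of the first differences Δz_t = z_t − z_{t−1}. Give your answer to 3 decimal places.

First differences Δz: -0.3, -1.1, -6.7, -0.4, -2.7, 4.8, -3.3
Mean of differences = -1.3857
Numerator Σ(Δz_t−Δz̄)(Δz_{t+1}−Δz̄) = -27.7131
Denominator Σ(Δz_t−Δz̄)² = 74.1286
r_1(Δz) = -27.7131 / 74.1286 = -0.374

-0.374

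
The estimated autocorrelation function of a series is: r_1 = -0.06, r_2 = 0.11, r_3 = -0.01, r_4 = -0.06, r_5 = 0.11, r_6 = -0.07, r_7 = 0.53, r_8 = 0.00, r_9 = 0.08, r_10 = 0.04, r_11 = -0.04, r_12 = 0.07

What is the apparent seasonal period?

The largest autocorrelation is r_7 = 0.53; the remaining lags stay at or below 0.11.
The dominant spike at lag 7 indicates a seasonal period of 7.

7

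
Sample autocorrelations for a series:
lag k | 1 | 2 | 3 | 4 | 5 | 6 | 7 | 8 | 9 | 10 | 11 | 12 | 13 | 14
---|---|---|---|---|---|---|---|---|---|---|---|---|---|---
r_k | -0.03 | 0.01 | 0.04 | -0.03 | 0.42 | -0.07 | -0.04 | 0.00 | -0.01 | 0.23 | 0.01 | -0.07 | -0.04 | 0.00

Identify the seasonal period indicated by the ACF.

The largest autocorrelation is r_5 = 0.42, with a weaker echo at lag 10 (0.23); the remaining lags stay at or below 0.04.
The dominant spike at lag 5 indicates a seasonal period of 5.

5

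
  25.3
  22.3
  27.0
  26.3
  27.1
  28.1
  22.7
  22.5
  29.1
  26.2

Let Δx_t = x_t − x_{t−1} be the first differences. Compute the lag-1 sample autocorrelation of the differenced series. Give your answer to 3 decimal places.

-0.373

First differences Δx: -3.0, 4.7, -0.7, 0.8, 1.0, -5.4, -0.2, 6.6, -2.9
Mean of differences = 0.1000
Numerator Σ(Δx_t−Δx̄)(Δx_{t+1}−Δx̄) = -42.6200
Denominator Σ(Δx_t−Δx̄)² = 114.3000
r_1(Δx) = -42.6200 / 114.3000 = -0.373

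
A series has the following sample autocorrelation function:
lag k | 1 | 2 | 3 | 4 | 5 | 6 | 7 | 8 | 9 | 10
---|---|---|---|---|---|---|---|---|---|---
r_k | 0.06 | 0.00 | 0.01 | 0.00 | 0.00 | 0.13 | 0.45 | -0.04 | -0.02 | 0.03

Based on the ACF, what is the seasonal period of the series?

The largest autocorrelation is r_7 = 0.45; the remaining lags stay at or below 0.13.
The dominant spike at lag 7 indicates a seasonal period of 7.

7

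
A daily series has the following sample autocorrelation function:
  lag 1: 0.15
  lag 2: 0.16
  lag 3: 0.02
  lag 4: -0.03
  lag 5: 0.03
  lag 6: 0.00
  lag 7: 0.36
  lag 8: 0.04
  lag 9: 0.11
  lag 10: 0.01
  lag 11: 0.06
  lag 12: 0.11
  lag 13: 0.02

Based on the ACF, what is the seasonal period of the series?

The largest autocorrelation is r_7 = 0.36; the remaining lags stay at or below 0.16.
The dominant spike at lag 7 indicates a seasonal period of 7.

7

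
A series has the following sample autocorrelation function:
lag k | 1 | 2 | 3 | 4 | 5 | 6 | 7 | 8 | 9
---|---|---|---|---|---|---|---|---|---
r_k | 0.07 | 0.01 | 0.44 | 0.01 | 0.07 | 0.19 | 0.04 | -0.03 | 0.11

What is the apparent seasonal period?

3

The largest autocorrelation is r_3 = 0.44, with a weaker echo at lag 6 (0.19); the remaining lags stay at or below 0.11.
The dominant spike at lag 3 indicates a seasonal period of 3.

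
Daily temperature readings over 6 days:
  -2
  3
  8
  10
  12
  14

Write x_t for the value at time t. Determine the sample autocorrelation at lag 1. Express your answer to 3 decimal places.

0.458

Mean x̄ = (-2 + 3 + 8 + 10 + 12 + 14)/6 = 7.5000
Σ(x_t−x̄)(x_{t+1}−x̄) = (42.7500) + (-2.2500) + (1.2500) + (11.2500) + (29.2500) = 82.2500
Denominator Σ(x_t−x̄)² = 179.5000
r_1 = 82.2500 / 179.5000 = 0.458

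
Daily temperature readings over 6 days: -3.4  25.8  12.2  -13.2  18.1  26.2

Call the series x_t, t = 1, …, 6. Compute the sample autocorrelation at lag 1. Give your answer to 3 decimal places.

-0.223

Mean x̄ = (-3.4 + 25.8 + 12.2 − 13.2 + 18.1 + 26.2)/6 = 10.9500
Deviations from mean: -14.3500, 14.8500, 1.2500, -24.1500, 7.1500, 15.2500
Σ(x_t−x̄)(x_{t+1}−x̄) = (-213.0975) + (18.5625) + (-30.1875) + (-172.6725) + (109.0375) = -288.3575
Denominator Σ(x_t−x̄)² = 1294.9150
r_1 = -288.3575 / 1294.9150 = -0.223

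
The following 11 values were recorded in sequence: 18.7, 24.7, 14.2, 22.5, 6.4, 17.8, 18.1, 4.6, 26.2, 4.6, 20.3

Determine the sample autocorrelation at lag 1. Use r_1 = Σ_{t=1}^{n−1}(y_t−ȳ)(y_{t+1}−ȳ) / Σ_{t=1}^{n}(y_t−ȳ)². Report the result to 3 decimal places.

-0.630

Mean ȳ = (18.7 + 24.7 + 14.2 + 22.5 + 6.4 + 17.8 + 18.1 + 4.6 + 26.2 + 4.6 + 20.3)/11 = 16.1909
Numerator Σ_{t=1}^{10}(y_t−ȳ)(y_{t+1}−ȳ) = -384.3910
Denominator Σ(y_t−ȳ)² = 610.3291
r_1 = -384.3910 / 610.3291 = -0.630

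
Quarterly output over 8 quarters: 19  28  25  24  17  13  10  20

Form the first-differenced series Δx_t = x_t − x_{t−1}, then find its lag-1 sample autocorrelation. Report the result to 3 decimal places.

-0.017

First differences Δx: 9, -3, -1, -7, -4, -3, 10
Mean of differences = 0.1429
Numerator Σ(Δx_t−Δx̄)(Δx_{t+1}−Δx̄) = -4.4490
Denominator Σ(Δx_t−Δx̄)² = 264.8571
r_1(Δx) = -4.4490 / 264.8571 = -0.017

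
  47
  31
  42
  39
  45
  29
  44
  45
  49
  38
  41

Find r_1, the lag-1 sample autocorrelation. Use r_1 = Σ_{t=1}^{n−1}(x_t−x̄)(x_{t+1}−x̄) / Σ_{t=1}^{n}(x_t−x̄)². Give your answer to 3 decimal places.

-0.363

Mean x̄ = (47 + 31 + 42 + 39 + 45 + 29 + 44 + 45 + 49 + 38 + 41)/11 = 40.9091
Numerator Σ_{t=1}^{10}(x_t−x̄)(x_{t+1}−x̄) = -144.6446
Denominator Σ(x_t−x̄)² = 398.9091
r_1 = -144.6446 / 398.9091 = -0.363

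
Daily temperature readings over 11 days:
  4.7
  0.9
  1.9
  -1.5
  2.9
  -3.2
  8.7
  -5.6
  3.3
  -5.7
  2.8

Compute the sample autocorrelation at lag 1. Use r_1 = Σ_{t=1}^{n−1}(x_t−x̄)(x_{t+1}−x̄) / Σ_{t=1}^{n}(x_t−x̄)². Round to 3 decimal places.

-0.720

Mean x̄ = (4.7 + 0.9 + 1.9 − 1.5 + 2.9 − 3.2 + 8.7 − 5.6 + 3.3 − 5.7 + 2.8)/11 = 0.8364
Numerator Σ_{t=1}^{10}(x_t−x̄)(x_{t+1}−x̄) = -142.4713
Denominator Σ(x_t−x̄)² = 197.9855
r_1 = -142.4713 / 197.9855 = -0.720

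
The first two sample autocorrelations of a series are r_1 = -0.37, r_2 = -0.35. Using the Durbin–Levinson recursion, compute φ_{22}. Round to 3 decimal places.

φ_{22} = (r_2 − r_1²) / (1 − r_1²)
r_1² = (-0.37)² = 0.1369
Numerator = -0.35 − 0.1369 = -0.4869; denominator = 1 − 0.1369 = 0.8631
φ_{22} = -0.4869 / 0.8631 = -0.564

-0.564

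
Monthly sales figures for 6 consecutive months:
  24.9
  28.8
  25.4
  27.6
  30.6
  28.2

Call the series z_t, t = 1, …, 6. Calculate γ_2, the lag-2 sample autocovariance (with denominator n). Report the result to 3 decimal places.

-0.116

Mean z̄ = (24.9 + 28.8 + 25.4 + 27.6 + 30.6 + 28.2)/6 = 27.5833
Σ_{t=1}^{4}(z_t−z̄)(z_{t+2}−z̄) = -0.6972
γ_2 = -0.6972 / 6 = -0.116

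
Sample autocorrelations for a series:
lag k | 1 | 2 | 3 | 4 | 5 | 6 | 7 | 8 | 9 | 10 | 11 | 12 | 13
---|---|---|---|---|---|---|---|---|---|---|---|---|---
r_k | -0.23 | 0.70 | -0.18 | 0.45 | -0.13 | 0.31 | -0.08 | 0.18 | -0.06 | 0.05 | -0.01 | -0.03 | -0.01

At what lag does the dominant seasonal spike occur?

2

The largest autocorrelation is r_2 = 0.70, with weaker echoes at lags 4 (0.45), 6 (0.31) and 8 (0.18); the remaining lags stay at or below 0.05.
The dominant spike at lag 2 indicates a seasonal period of 2.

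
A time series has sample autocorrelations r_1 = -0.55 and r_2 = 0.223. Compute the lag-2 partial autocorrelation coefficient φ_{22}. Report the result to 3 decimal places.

φ_{22} = (r_2 − r_1²) / (1 − r_1²)
r_1² = (-0.55)² = 0.3025
Numerator = 0.223 − 0.3025 = -0.0795; denominator = 1 − 0.3025 = 0.6975
φ_{22} = -0.0795 / 0.6975 = -0.114

-0.114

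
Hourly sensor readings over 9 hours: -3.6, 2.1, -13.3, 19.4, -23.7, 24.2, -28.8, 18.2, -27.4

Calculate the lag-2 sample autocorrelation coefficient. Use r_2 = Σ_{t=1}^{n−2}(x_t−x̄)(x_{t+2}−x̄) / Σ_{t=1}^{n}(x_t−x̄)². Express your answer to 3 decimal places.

Mean x̄ = (-3.6 + 2.1 − 13.3 + 19.4 − 23.7 + 24.2 − 28.8 + 18.2 − 27.4)/9 = -3.6556
Σ(x_t−x̄)(x_{t+2}−x̄) = (-0.5358) + (132.6975) + (193.3175) + (642.2253) + (504.0064) + (608.7986) + (597.0409) = 2677.5505
Denominator Σ(x_t−x̄)² = 3509.1222
r_2 = 2677.5505 / 3509.1222 = 0.763

0.763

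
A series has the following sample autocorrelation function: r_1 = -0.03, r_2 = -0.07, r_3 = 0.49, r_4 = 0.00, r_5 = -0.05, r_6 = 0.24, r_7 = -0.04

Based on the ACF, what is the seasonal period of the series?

3

The largest autocorrelation is r_3 = 0.49, with a weaker echo at lag 6 (0.24); the remaining lags stay at or below 0.00.
The dominant spike at lag 3 indicates a seasonal period of 3.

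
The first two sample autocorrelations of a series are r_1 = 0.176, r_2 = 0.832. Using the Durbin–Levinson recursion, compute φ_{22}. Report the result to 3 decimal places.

φ_{22} = (r_2 − r_1²) / (1 − r_1²)
r_1² = (0.176)² = 0.030976
Numerator = 0.832 − 0.0310 = 0.8010; denominator = 1 − 0.0310 = 0.9690
φ_{22} = 0.8010 / 0.9690 = 0.827

0.827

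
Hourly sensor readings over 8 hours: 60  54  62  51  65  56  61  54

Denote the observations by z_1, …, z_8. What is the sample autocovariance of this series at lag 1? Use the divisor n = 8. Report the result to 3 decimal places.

Mean z̄ = (60 + 54 + 62 + 51 + 65 + 56 + 61 + 54)/8 = 57.8750
Σ_{t=1}^{7}(z_t−z̄)(z_{t+1}−z̄) = -132.8906
γ_1 = -132.8906 / 8 = -16.611

-16.611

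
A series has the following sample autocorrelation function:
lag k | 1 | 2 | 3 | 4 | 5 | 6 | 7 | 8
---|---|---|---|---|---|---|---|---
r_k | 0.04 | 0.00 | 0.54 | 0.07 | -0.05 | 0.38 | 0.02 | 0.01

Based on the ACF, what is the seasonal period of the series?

3

The largest autocorrelation is r_3 = 0.54, with a weaker echo at lag 6 (0.38); the remaining lags stay at or below 0.07.
The dominant spike at lag 3 indicates a seasonal period of 3.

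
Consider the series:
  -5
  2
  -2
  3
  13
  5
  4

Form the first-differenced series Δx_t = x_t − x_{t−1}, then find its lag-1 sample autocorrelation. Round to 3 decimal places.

-0.318

First differences Δx: 7, -4, 5, 10, -8, -1
Mean of differences = 1.5000
Numerator Σ(Δx_t−Δx̄)(Δx_{t+1}−Δx̄) = -76.7500
Denominator Σ(Δx_t−Δx̄)² = 241.5000
r_1(Δx) = -76.7500 / 241.5000 = -0.318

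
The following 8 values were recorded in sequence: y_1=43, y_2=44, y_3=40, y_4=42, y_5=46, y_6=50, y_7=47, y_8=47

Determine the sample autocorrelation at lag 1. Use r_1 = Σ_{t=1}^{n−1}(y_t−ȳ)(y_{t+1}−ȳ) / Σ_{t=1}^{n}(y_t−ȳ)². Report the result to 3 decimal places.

0.520

Mean ȳ = (43 + 44 + 40 + 42 + 46 + 50 + 47 + 47)/8 = 44.8750
Deviations from mean: -1.8750, -0.8750, -4.8750, -2.8750, 1.1250, 5.1250, 2.1250, 2.1250
Σ(y_t−ȳ)(y_{t+1}−ȳ) = (1.6406) + (4.2656) + (14.0156) + (-3.2344) + (5.7656) + (10.8906) + (4.5156) = 37.8594
Denominator Σ(y_t−ȳ)² = 72.8750
r_1 = 37.8594 / 72.8750 = 0.520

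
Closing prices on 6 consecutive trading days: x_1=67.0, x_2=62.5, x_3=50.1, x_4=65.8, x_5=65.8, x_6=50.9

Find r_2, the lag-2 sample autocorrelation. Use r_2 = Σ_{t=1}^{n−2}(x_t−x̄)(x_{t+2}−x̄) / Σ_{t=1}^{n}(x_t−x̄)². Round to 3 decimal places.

Mean x̄ = (67.0 + 62.5 + 50.1 + 65.8 + 65.8 + 50.9)/6 = 60.3500
Deviations from mean: 6.6500, 2.1500, -10.2500, 5.4500, 5.4500, -9.4500
Σ(x_t−x̄)(x_{t+2}−x̄) = (-68.1625) + (11.7175) + (-55.8625) + (-51.5025) = -163.8100
Denominator Σ(x_t−x̄)² = 302.6150
r_2 = -163.8100 / 302.6150 = -0.541

-0.541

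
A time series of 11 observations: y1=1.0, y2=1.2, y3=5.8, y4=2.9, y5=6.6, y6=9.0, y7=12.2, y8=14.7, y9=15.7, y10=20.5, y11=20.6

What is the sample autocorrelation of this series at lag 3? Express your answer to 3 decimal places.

0.257

Mean ȳ = (1.0 + 1.2 + 5.8 + 2.9 + 6.6 + 9.0 + 12.2 + 14.7 + 15.7 + 20.5 + 20.6)/11 = 10.0182
Numerator Σ_{t=1}^{8}(y_t−ȳ)(y_{t+3}−ȳ) = 133.7226
Denominator Σ(y_t−ȳ)² = 521.0764
r_3 = 133.7226 / 521.0764 = 0.257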